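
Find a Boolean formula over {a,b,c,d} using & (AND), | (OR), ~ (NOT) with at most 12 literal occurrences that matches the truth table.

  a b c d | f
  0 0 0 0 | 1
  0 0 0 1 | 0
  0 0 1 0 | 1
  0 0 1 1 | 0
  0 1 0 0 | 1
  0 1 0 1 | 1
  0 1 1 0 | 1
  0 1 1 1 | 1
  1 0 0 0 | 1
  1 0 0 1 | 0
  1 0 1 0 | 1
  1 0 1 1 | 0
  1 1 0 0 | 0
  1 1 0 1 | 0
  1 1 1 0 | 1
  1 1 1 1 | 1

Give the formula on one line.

  ~d = 1010101010101010
  (a & ~d) = 0000000010101010
  ((a & ~d) | b) = 0000111110101111
  ~a = 1111111100000000
  (c | ~a) = 1111111100110011
  (((a & ~d) | b) & (c | ~a)) = 0000111100100011
  ~b = 1111000011110000
  (~d & ~b) = 1010000010100000
  ((~d & ~b) | c) = 1011001110110011
  (~d & ((~d & ~b) | c)) = 1010001010100010
  ((((a & ~d) | b) & (c | ~a)) | (~d & ((~d & ~b) | c))) = 1010111110100011

((((a & ~d) | b) & (c | ~a)) | (~d & ((~d & ~b) | c)))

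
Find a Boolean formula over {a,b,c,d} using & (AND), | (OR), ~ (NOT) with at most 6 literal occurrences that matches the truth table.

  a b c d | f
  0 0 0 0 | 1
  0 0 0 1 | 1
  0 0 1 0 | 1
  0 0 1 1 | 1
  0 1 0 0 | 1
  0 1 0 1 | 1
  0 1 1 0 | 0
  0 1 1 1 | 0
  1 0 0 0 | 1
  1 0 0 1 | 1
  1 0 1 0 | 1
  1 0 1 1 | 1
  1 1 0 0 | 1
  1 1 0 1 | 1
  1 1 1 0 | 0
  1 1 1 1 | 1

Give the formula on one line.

(((c & ~b) | (d & a)) | ~c)

  ~b = 1111000011110000
  (c & ~b) = 0011000000110000
  (d & a) = 0000000001010101
  ((c & ~b) | (d & a)) = 0011000001110101
  ~c = 1100110011001100
  (((c & ~b) | (d & a)) | ~c) = 1111110011111101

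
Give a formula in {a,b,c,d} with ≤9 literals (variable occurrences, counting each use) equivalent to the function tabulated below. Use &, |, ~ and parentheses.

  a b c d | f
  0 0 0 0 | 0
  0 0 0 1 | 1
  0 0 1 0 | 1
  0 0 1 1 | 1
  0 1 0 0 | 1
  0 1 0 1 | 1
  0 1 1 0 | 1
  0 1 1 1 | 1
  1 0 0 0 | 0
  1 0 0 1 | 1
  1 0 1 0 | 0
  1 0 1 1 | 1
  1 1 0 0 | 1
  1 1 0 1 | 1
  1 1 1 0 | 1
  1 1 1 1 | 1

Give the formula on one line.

  ~a = 1111111100000000
  ~b = 1111000011110000
  (~b | a) = 1111000011111111
  (~a & (~b | a)) = 1111000000000000
  ~c = 1100110011001100
  (~c | ~b) = 1111110011111100
  (c | d) = 0111011101110111
  ((~c | ~b) & (c | d)) = 0111010001110100
  ((~a & (~b | a)) & ((~c | ~b) & (c | d))) = 0111000000000000
  (d | b) = 0101111101011111
  (((~a & (~b | a)) & ((~c | ~b) & (c | d))) | (d | b)) = 0111111101011111

(((~a & (~b | a)) & ((~c | ~b) & (c | d))) | (d | b))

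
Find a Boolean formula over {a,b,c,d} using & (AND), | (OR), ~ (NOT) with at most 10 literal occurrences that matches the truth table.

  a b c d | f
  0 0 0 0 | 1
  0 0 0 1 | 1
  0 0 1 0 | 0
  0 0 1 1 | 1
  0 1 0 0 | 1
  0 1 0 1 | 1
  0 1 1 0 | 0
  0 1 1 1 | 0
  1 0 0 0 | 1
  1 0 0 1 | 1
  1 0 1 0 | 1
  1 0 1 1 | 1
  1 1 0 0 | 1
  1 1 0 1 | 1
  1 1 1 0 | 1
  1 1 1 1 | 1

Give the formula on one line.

  ~b = 1111000011110000
  (~b & a) = 0000000011110000
  ~c = 1100110011001100
  (~c | d) = 1101110111011101
  (~b | ~c) = 1111110011111100
  ((~c | d) & (~b | ~c)) = 1101110011011100
  ((~b & a) | ((~c | d) & (~b | ~c))) = 1101110011111100
  (((~b & a) | ((~c | d) & (~b | ~c))) | a) = 1101110011111111

(((~b & a) | ((~c | d) & (~b | ~c))) | a)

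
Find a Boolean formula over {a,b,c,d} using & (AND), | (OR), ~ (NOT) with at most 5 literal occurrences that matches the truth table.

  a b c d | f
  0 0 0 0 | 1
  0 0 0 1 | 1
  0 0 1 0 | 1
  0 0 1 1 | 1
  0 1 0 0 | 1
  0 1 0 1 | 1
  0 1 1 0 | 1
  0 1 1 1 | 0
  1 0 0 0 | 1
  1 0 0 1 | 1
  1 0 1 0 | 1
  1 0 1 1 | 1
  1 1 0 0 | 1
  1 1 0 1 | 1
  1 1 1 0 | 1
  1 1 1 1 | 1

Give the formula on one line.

  ~b = 1111000011110000
  ~c = 1100110011001100
  (~c & d) = 0100010001000100
  (~b | (~c & d)) = 1111010011110100
  ~d = 1010101010101010
  (a | ~d) = 1010101011111111
  ((~b | (~c & d)) | (a | ~d)) = 1111111011111111

((~b | (~c & d)) | (a | ~d))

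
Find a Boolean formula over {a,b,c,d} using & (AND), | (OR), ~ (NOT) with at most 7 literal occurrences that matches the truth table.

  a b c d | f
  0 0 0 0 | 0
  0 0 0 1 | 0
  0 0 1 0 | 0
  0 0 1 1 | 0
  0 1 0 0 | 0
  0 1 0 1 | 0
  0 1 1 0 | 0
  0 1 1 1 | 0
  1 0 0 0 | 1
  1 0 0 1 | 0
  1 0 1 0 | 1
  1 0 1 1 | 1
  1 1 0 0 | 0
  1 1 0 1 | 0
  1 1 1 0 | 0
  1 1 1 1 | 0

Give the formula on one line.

(((c | (a & ~d)) & (a | (d & b))) & ~b)

  ~d = 1010101010101010
  (a & ~d) = 0000000010101010
  (c | (a & ~d)) = 0011001110111011
  (d & b) = 0000010100000101
  (a | (d & b)) = 0000010111111111
  ((c | (a & ~d)) & (a | (d & b))) = 0000000110111011
  ~b = 1111000011110000
  (((c | (a & ~d)) & (a | (d & b))) & ~b) = 0000000010110000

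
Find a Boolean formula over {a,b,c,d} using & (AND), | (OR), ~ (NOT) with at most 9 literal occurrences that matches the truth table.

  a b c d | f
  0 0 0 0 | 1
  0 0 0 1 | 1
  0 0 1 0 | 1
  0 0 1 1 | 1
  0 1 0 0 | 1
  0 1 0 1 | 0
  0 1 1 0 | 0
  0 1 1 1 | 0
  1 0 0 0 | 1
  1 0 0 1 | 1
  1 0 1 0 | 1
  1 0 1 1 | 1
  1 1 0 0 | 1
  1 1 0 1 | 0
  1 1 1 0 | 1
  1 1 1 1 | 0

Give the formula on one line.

  ~b = 1111000011110000
  ~d = 1010101010101010
  (~b | ~d) = 1111101011111010
  ~c = 1100110011001100
  (~c | d) = 1101110111011101
  ((~c | d) & b) = 0000110100001101
  ((~b | ~d) & ((~c | d) & b)) = 0000100000001000
  (~b | ((~b | ~d) & ((~c | d) & b))) = 1111100011111000
  (a & ~d) = 0000000010101010
  ((~b | ((~b | ~d) & ((~c | d) & b))) | (a & ~d)) = 1111100011111010

((~b | ((~b | ~d) & ((~c | d) & b))) | (a & ~d))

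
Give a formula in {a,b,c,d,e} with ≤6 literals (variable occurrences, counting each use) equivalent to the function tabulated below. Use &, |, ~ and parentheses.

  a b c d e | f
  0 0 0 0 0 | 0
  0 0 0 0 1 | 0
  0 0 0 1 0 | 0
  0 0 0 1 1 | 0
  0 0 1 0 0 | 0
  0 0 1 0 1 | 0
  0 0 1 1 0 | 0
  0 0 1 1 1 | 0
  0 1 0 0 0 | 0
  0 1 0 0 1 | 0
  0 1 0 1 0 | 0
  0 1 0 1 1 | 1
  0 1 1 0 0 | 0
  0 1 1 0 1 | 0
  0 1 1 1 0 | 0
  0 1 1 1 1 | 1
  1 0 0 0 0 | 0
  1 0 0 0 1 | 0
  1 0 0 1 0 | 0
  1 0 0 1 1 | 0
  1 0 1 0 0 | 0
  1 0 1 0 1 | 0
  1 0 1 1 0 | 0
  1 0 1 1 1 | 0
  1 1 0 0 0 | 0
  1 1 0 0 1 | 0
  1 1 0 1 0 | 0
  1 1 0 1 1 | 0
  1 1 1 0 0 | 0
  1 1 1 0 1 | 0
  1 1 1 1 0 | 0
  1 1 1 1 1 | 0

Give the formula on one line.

  (e & b) = 00000000010101010000000001010101
  ~a = 11111111111111110000000000000000
  ((e & b) & ~a) = 00000000010101010000000000000000
  ~c = 11110000111100001111000011110000
  (e | ~c) = 11110101111101011111010111110101
  (d & (e | ~c)) = 00110001001100010011000100110001
  (((e & b) & ~a) & (d & (e | ~c))) = 00000000000100010000000000000000

(((e & b) & ~a) & (d & (e | ~c)))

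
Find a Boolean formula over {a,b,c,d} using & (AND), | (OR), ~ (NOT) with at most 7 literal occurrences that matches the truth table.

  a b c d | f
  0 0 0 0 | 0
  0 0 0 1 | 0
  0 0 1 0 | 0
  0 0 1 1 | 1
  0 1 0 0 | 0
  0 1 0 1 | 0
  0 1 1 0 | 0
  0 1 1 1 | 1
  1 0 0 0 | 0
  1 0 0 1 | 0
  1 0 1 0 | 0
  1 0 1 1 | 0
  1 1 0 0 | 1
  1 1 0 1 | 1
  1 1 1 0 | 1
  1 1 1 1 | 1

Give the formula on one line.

((a | (d & c)) & (~a | b))

  (d & c) = 0001000100010001
  (a | (d & c)) = 0001000111111111
  ~a = 1111111100000000
  (~a | b) = 1111111100001111
  ((a | (d & c)) & (~a | b)) = 0001000100001111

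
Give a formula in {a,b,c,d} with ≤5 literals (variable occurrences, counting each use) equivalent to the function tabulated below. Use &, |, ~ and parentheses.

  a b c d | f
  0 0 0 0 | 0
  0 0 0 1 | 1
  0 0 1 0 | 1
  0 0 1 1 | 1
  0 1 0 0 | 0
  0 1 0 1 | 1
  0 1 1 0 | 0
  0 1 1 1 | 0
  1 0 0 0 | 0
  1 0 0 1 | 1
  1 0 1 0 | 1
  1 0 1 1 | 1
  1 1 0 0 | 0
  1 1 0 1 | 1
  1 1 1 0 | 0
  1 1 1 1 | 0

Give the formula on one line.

((~b & c) | (d & ~c))

  ~b = 1111000011110000
  (~b & c) = 0011000000110000
  ~c = 1100110011001100
  (d & ~c) = 0100010001000100
  ((~b & c) | (d & ~c)) = 0111010001110100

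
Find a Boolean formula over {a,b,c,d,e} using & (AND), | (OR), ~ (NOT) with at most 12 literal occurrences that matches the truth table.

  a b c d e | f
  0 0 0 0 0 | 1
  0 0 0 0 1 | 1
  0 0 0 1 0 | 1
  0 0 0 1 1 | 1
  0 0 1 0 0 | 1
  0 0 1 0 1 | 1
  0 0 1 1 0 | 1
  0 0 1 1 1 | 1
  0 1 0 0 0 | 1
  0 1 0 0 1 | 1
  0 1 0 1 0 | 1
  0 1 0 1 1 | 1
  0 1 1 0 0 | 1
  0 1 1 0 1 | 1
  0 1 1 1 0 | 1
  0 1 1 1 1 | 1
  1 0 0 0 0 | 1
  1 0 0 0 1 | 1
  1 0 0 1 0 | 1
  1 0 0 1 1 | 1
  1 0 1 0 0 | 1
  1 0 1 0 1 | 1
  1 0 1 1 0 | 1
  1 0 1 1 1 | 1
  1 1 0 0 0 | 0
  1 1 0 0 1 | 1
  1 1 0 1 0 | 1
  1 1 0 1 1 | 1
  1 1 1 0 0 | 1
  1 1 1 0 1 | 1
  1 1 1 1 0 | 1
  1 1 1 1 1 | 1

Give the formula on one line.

((e | (~b | (c | d))) | ((e & (~d | ~a)) | (d | ~a)))

  ~b = 11111111000000001111111100000000
  (c | d) = 00111111001111110011111100111111
  (~b | (c | d)) = 11111111001111111111111100111111
  (e | (~b | (c | d))) = 11111111011111111111111101111111
  ~d = 11001100110011001100110011001100
  ~a = 11111111111111110000000000000000
  (~d | ~a) = 11111111111111111100110011001100
  (e & (~d | ~a)) = 01010101010101010100010001000100
  (d | ~a) = 11111111111111110011001100110011
  ((e & (~d | ~a)) | (d | ~a)) = 11111111111111110111011101110111
  ((e | (~b | (c | d))) | ((e & (~d | ~a)) | (d | ~a))) = 11111111111111111111111101111111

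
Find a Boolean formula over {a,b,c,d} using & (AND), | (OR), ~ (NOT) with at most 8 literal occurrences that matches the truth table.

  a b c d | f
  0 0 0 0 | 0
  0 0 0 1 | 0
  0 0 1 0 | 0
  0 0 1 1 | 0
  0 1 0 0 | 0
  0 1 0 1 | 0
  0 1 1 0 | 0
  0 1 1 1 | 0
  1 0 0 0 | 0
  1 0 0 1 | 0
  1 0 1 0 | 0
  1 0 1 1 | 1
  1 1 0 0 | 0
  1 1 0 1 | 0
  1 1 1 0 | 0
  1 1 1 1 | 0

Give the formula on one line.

  (a & c) = 0000000000110011
  (b | (a & c)) = 0000111100111111
  ~b = 1111000011110000
  ~d = 1010101010101010
  (~b | ~d) = 1111101011111010
  ((b | (a & c)) & (~b | ~d)) = 0000101000111010
  (d & ((b | (a & c)) & (~b | ~d))) = 0000000000010000

(d & ((b | (a & c)) & (~b | ~d)))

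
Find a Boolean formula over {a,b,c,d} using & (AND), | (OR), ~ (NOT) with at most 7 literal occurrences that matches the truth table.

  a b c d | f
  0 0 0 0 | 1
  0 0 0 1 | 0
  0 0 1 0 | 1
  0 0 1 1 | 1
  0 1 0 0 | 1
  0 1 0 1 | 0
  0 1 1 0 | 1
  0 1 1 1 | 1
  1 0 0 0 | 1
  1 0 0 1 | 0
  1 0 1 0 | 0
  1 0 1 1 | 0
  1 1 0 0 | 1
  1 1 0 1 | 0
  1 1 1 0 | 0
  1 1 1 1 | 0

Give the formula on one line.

((c | ~d) & (~c | (c & ~a)))

  ~d = 1010101010101010
  (c | ~d) = 1011101110111011
  ~c = 1100110011001100
  ~a = 1111111100000000
  (c & ~a) = 0011001100000000
  (~c | (c & ~a)) = 1111111111001100
  ((c | ~d) & (~c | (c & ~a))) = 1011101110001000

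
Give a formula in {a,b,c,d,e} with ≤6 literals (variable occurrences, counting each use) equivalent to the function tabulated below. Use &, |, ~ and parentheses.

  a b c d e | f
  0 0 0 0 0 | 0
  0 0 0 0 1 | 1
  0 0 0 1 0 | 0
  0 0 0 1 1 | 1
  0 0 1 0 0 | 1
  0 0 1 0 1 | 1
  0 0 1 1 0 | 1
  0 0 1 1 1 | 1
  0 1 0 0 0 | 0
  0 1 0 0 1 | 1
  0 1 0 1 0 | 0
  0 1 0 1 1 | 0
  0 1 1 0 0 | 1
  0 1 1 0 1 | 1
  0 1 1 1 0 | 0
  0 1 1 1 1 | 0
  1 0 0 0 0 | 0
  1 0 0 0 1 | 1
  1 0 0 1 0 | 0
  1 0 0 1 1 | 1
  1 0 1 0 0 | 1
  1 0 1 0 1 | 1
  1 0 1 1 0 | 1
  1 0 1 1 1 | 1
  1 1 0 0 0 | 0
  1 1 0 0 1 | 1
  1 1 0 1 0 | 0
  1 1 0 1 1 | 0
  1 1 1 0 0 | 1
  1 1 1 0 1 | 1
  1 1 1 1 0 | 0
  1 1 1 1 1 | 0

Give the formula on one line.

  ~c = 11110000111100001111000011110000
  (e & ~c) = 01010000010100000101000001010000
  ((e & ~c) | c) = 01011111010111110101111101011111
  ~d = 11001100110011001100110011001100
  ~b = 11111111000000001111111100000000
  (~d | ~b) = 11111111110011001111111111001100
  (((e & ~c) | c) & (~d | ~b)) = 01011111010011000101111101001100

(((e & ~c) | c) & (~d | ~b))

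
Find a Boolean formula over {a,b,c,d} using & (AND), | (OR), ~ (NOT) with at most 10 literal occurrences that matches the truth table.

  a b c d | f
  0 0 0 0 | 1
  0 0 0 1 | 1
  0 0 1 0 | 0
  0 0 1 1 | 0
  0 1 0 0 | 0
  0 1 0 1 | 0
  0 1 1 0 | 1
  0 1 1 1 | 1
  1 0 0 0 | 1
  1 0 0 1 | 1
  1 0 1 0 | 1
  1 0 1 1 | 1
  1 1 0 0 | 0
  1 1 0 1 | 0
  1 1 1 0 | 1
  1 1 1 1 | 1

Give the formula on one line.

((c & b) | (((a | (b & (c | ~b))) | ~c) & ~b))

  (c & b) = 0000001100000011
  ~b = 1111000011110000
  (c | ~b) = 1111001111110011
  (b & (c | ~b)) = 0000001100000011
  (a | (b & (c | ~b))) = 0000001111111111
  ~c = 1100110011001100
  ((a | (b & (c | ~b))) | ~c) = 1100111111111111
  (((a | (b & (c | ~b))) | ~c) & ~b) = 1100000011110000
  ((c & b) | (((a | (b & (c | ~b))) | ~c) & ~b)) = 1100001111110011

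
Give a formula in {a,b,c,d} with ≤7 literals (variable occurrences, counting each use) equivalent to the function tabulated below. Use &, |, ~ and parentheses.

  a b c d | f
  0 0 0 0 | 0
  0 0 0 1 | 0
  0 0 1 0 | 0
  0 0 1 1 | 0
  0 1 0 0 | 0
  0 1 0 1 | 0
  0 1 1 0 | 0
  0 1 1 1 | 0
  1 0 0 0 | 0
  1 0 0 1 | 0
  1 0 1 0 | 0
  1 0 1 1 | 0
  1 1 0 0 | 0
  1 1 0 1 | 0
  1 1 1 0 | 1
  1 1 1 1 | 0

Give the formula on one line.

(b & (c & (a & ~d)))

  ~d = 1010101010101010
  (a & ~d) = 0000000010101010
  (c & (a & ~d)) = 0000000000100010
  (b & (c & (a & ~d))) = 0000000000000010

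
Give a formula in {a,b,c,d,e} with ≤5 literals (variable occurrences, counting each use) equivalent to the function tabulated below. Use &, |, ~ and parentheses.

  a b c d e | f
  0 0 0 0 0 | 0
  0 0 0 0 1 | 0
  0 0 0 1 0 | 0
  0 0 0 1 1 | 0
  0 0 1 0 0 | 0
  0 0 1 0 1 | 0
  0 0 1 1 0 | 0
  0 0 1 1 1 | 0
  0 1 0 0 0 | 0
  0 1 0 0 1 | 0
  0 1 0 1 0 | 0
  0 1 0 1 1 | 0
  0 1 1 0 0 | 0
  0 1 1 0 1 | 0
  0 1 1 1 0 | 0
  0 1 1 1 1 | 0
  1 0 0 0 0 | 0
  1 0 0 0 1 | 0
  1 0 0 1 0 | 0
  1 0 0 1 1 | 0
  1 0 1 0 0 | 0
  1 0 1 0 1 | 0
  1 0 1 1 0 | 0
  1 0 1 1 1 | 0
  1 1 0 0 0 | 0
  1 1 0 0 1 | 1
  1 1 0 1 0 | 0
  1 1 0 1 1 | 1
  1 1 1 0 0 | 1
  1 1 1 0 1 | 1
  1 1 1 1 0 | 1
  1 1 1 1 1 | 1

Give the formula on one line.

  (e | c) = 01011111010111110101111101011111
  ((e | c) & a) = 00000000000000000101111101011111
  (b & ((e | c) & a)) = 00000000000000000000000001011111

(b & ((e | c) & a))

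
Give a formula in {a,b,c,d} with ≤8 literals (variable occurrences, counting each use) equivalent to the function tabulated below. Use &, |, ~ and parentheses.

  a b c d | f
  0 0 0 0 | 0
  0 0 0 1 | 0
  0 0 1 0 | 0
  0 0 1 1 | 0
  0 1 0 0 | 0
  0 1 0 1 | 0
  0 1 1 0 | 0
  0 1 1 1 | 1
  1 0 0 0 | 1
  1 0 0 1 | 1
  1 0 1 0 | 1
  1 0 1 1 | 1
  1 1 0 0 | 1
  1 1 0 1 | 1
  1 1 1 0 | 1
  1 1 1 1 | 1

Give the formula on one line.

(a | ((b & (~a & c)) & d))

  ~a = 1111111100000000
  (~a & c) = 0011001100000000
  (b & (~a & c)) = 0000001100000000
  ((b & (~a & c)) & d) = 0000000100000000
  (a | ((b & (~a & c)) & d)) = 0000000111111111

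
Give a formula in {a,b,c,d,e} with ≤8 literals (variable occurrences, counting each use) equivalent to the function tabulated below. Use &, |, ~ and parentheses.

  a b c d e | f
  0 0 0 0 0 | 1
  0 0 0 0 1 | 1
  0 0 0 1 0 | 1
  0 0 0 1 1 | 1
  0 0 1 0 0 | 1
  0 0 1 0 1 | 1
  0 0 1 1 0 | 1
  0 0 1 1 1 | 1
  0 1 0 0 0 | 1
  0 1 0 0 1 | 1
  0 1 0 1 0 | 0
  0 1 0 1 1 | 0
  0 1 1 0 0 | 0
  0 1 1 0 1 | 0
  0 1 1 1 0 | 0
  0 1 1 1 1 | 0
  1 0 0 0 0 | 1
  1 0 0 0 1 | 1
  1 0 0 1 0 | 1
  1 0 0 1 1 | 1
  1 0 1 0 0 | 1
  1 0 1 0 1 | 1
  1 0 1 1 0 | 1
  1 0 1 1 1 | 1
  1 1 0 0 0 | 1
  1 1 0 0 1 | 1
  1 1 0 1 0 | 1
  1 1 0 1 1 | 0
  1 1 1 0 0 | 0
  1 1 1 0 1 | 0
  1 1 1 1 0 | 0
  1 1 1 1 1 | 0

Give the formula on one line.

(~b | (b & ((((a & c) | (a & ~e)) | ~d) & ~c)))

  ~b = 11111111000000001111111100000000
  (a & c) = 00000000000000000000111100001111
  ~e = 10101010101010101010101010101010
  (a & ~e) = 00000000000000001010101010101010
  ((a & c) | (a & ~e)) = 00000000000000001010111110101111
  ~d = 11001100110011001100110011001100
  (((a & c) | (a & ~e)) | ~d) = 11001100110011001110111111101111
  ~c = 11110000111100001111000011110000
  ((((a & c) | (a & ~e)) | ~d) & ~c) = 11000000110000001110000011100000
  (b & ((((a & c) | (a & ~e)) | ~d) & ~c)) = 00000000110000000000000011100000
  (~b | (b & ((((a & c) | (a & ~e)) | ~d) & ~c))) = 11111111110000001111111111100000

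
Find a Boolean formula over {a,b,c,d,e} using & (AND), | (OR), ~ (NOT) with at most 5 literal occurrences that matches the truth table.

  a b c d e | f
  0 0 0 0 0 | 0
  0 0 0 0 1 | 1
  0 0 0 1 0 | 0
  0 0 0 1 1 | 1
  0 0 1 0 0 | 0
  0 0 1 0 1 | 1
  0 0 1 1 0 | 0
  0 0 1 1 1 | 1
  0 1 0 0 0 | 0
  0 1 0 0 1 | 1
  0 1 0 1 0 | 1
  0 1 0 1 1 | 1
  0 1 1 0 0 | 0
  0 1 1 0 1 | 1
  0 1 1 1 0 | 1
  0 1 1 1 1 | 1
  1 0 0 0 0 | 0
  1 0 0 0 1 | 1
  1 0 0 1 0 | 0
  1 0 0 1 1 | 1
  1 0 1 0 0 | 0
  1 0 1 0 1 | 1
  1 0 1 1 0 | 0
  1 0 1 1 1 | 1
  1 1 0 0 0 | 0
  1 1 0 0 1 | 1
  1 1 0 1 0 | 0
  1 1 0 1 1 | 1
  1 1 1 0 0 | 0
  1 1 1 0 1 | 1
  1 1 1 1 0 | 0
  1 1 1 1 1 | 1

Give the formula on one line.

  ~a = 11111111111111110000000000000000
  (~a & b) = 00000000111111110000000000000000
  ((~a & b) & d) = 00000000001100110000000000000000
  (e | ((~a & b) & d)) = 01010101011101110101010101010101

(e | ((~a & b) & d))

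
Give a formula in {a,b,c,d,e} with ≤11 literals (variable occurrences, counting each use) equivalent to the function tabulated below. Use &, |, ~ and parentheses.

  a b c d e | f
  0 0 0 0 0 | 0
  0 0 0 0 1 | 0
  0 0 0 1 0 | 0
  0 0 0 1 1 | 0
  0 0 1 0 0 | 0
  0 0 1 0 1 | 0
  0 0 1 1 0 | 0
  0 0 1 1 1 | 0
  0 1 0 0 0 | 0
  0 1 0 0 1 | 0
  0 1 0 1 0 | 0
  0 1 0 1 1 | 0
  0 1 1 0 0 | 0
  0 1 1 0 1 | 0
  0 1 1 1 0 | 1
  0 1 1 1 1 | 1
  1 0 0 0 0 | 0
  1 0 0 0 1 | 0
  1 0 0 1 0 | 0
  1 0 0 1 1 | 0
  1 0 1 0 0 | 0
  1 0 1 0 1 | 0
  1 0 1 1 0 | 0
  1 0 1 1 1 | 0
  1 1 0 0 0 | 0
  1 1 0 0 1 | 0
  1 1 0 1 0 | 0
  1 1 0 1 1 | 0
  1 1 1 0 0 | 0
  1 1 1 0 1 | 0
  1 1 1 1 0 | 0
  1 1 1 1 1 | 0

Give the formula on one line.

  ~a = 11111111111111110000000000000000
  (d & ~a) = 00110011001100110000000000000000
  (a | (d & ~a)) = 00110011001100111111111111111111
  (~a & (a | (d & ~a))) = 00110011001100110000000000000000
  ~c = 11110000111100001111000011110000
  ~d = 11001100110011001100110011001100
  (~d | c) = 11001111110011111100111111001111
  (b & (~d | c)) = 00000000110011110000000011001111
  (~c | (b & (~d | c))) = 11110000111111111111000011111111
  ((~c | (b & (~d | c))) & c) = 00000000000011110000000000001111
  ((~a & (a | (d & ~a))) & ((~c | (b & (~d | c))) & c)) = 00000000000000110000000000000000

((~a & (a | (d & ~a))) & ((~c | (b & (~d | c))) & c))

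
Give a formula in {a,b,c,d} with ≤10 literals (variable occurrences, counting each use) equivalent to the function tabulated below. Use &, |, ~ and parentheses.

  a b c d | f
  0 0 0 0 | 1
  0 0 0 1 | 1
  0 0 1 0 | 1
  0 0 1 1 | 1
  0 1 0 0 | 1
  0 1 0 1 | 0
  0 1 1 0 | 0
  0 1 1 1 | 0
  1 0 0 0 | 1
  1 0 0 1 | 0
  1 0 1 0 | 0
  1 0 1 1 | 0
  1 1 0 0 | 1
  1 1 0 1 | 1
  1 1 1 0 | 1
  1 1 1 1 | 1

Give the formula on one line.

  (c | d) = 0111011101110111
  (b & (c | d)) = 0000011100000111
  ((b & (c | d)) & a) = 0000000000000111
  ~c = 1100110011001100
  ~d = 1010101010101010
  (~c & ~d) = 1000100010001000
  ~b = 1111000011110000
  ~a = 1111111100000000
  (~b & ~a) = 1111000000000000
  ((~c & ~d) | (~b & ~a)) = 1111100010001000
  (((b & (c | d)) & a) | ((~c & ~d) | (~b & ~a))) = 1111100010001111

(((b & (c | d)) & a) | ((~c & ~d) | (~b & ~a)))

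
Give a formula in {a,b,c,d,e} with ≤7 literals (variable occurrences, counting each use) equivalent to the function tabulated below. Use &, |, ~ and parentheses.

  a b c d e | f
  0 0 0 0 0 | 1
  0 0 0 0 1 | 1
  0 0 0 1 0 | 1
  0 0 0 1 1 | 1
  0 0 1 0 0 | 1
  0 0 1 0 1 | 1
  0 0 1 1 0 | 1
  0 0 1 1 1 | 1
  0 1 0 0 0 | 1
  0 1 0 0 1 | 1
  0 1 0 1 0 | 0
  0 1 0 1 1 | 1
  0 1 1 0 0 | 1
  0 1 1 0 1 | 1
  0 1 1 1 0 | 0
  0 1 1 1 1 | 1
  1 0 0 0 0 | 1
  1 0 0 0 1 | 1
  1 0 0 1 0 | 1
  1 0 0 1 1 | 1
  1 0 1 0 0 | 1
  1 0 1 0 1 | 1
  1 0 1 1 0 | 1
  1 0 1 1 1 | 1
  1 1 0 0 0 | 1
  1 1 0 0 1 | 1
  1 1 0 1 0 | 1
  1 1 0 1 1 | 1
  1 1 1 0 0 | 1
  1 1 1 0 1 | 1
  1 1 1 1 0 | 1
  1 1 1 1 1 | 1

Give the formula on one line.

  ~b = 11111111000000001111111100000000
  ~e = 10101010101010101010101010101010
  (~b & ~e) = 10101010000000001010101000000000
  ~d = 11001100110011001100110011001100
  (e | a) = 01010101010101011111111111111111
  (~d | (e | a)) = 11011101110111011111111111111111
  ((~b & ~e) | (~d | (e | a))) = 11111111110111011111111111111111

((~b & ~e) | (~d | (e | a)))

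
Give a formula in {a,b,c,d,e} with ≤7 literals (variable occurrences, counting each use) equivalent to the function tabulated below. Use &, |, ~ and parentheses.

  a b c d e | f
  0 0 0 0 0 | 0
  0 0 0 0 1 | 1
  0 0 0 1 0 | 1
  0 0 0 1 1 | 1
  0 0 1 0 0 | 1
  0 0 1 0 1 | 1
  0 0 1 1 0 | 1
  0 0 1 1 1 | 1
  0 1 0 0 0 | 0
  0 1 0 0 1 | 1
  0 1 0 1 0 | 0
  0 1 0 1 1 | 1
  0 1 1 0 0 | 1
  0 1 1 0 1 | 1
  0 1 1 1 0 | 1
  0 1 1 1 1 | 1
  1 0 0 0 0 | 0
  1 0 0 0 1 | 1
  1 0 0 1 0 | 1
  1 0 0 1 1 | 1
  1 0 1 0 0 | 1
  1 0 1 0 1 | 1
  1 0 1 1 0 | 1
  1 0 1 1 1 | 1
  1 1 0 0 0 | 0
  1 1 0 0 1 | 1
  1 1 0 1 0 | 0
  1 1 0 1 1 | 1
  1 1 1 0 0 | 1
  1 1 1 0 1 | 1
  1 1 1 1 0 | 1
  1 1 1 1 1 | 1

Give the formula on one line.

(e | (c | (d & ~b)))

  ~b = 11111111000000001111111100000000
  (d & ~b) = 00110011000000000011001100000000
  (c | (d & ~b)) = 00111111000011110011111100001111
  (e | (c | (d & ~b))) = 01111111010111110111111101011111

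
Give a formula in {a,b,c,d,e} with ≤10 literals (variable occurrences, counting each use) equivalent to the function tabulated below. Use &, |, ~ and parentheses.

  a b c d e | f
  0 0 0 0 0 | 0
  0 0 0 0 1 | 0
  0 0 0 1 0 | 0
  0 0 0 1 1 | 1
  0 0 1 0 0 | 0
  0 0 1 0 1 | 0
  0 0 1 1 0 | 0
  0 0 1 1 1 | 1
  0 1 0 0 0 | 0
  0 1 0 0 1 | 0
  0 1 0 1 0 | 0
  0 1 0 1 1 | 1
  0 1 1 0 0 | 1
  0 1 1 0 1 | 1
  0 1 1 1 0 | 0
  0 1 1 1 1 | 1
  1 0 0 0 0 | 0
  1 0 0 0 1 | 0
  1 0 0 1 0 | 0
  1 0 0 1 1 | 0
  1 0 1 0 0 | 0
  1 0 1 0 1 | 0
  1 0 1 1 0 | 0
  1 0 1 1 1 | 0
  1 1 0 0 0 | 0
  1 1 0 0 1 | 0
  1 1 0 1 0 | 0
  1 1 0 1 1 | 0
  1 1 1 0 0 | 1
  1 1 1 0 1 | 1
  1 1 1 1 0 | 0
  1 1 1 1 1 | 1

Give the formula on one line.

  ~d = 11001100110011001100110011001100
  (e | ~d) = 11011101110111011101110111011101
  ~a = 11111111111111110000000000000000
  (a & b) = 00000000000000000000000011111111
  ((a & b) | d) = 00110011001100110011001111111111
  (~a & ((a & b) | d)) = 00110011001100110000000000000000
  (b & c) = 00000000000011110000000000001111
  ((~a & ((a & b) | d)) | (b & c)) = 00110011001111110000000000001111
  ((e | ~d) & ((~a & ((a & b) | d)) | (b & c))) = 00010001000111010000000000001101

((e | ~d) & ((~a & ((a & b) | d)) | (b & c)))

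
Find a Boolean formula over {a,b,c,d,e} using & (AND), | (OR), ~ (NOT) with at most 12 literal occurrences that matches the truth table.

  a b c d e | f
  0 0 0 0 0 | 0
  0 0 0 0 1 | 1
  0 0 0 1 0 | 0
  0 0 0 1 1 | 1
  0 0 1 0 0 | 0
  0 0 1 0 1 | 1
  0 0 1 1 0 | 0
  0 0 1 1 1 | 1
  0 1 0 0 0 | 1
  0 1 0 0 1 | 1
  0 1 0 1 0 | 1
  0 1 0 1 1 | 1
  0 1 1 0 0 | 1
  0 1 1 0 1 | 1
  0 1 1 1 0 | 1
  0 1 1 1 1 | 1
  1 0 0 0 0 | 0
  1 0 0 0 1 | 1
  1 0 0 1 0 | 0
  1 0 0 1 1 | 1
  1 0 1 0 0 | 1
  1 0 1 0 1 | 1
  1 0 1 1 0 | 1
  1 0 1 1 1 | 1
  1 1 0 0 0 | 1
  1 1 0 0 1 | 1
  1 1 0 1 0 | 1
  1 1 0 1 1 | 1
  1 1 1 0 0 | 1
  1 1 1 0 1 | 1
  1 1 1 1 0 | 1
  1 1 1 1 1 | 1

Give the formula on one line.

((((b & (c | ~d)) | ((d | ~a) & b)) | (c & a)) | e)

  ~d = 11001100110011001100110011001100
  (c | ~d) = 11001111110011111100111111001111
  (b & (c | ~d)) = 00000000110011110000000011001111
  ~a = 11111111111111110000000000000000
  (d | ~a) = 11111111111111110011001100110011
  ((d | ~a) & b) = 00000000111111110000000000110011
  ((b & (c | ~d)) | ((d | ~a) & b)) = 00000000111111110000000011111111
  (c & a) = 00000000000000000000111100001111
  (((b & (c | ~d)) | ((d | ~a) & b)) | (c & a)) = 00000000111111110000111111111111
  ((((b & (c | ~d)) | ((d | ~a) & b)) | (c & a)) | e) = 01010101111111110101111111111111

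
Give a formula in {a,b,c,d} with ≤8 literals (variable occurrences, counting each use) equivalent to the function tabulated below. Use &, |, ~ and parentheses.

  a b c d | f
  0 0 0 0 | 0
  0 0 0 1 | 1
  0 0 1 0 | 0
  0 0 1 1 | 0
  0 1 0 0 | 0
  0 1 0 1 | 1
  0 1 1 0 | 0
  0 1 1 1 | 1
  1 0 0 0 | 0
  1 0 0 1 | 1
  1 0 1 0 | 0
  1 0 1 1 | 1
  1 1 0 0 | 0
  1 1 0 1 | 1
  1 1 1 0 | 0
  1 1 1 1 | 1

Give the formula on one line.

  ~b = 1111000011110000
  ~c = 1100110011001100
  (~b & ~c) = 1100000011000000
  (b | c) = 0011111100111111
  (~c | a) = 1100110011111111
  (b | (~c | a)) = 1100111111111111
  ((b | c) & (b | (~c | a))) = 0000111100111111
  ((~b & ~c) | ((b | c) & (b | (~c | a)))) = 1100111111111111
  (((~b & ~c) | ((b | c) & (b | (~c | a)))) & d) = 0100010101010101

(((~b & ~c) | ((b | c) & (b | (~c | a)))) & d)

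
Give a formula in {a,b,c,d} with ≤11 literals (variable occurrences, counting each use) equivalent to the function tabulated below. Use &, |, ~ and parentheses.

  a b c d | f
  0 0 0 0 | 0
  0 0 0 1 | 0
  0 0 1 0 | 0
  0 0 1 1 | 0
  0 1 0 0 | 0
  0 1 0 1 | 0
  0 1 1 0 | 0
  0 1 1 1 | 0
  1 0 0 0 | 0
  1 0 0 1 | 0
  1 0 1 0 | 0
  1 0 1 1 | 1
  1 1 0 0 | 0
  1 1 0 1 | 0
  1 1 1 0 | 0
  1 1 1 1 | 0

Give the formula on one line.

  ~b = 1111000011110000
  (a & ~b) = 0000000011110000
  ~c = 1100110011001100
  ((a & ~b) | ~c) = 1100110011111100
  (((a & ~b) | ~c) & c) = 0000000000110000
  (d | ~c) = 1101110111011101
  (d | c) = 0111011101110111
  ((d | ~c) & (d | c)) = 0101010101010101
  ~a = 1111111100000000
  (((d | ~c) & (d | c)) | ~a) = 1111111101010101
  ((((a & ~b) | ~c) & c) & (((d | ~c) & (d | c)) | ~a)) = 0000000000010000

((((a & ~b) | ~c) & c) & (((d | ~c) & (d | c)) | ~a))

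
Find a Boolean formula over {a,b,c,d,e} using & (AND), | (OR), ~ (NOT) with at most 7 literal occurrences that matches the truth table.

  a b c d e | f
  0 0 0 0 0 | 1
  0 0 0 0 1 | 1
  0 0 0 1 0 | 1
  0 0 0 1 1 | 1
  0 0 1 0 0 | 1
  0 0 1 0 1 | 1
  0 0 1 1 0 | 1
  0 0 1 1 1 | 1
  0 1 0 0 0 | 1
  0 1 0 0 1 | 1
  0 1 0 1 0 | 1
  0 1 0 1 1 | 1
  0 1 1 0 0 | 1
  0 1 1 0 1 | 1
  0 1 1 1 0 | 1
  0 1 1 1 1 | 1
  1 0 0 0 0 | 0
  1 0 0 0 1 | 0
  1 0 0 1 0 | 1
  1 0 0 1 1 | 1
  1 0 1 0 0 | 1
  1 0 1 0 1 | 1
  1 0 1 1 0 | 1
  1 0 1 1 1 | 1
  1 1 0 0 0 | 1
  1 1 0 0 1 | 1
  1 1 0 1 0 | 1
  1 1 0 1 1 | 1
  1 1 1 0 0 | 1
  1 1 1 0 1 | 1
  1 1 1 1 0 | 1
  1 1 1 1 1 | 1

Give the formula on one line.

((d | (b & a)) | ((~a | c) | d))

  (b & a) = 00000000000000000000000011111111
  (d | (b & a)) = 00110011001100110011001111111111
  ~a = 11111111111111110000000000000000
  (~a | c) = 11111111111111110000111100001111
  ((~a | c) | d) = 11111111111111110011111100111111
  ((d | (b & a)) | ((~a | c) | d)) = 11111111111111110011111111111111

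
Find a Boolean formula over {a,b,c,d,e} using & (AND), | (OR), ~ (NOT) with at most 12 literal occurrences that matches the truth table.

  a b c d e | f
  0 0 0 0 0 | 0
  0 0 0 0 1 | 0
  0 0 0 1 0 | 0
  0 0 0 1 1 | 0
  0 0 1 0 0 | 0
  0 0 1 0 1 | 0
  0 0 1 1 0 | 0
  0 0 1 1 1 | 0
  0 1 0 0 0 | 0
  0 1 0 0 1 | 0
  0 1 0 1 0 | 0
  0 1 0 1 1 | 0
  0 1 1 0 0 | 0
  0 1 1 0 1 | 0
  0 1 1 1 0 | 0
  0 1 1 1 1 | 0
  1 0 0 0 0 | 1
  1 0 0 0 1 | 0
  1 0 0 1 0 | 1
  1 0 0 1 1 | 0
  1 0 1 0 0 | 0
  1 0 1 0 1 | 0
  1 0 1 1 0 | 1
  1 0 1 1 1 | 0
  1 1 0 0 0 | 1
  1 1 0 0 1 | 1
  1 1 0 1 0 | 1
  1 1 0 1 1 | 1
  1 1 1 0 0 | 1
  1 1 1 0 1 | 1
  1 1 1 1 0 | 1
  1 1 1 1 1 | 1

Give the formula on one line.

  (a & b) = 00000000000000000000000011111111
  ~c = 11110000111100001111000011110000
  (d | ~c) = 11110011111100111111001111110011
  ~e = 10101010101010101010101010101010
  (b | ~e) = 10101010111111111010101011111111
  ((d | ~c) & (b | ~e)) = 10100010111100111010001011110011
  (((d | ~c) & (b | ~e)) & a) = 00000000000000001010001011110011
  (c | ~e) = 10101111101011111010111110101111
  ((((d | ~c) & (b | ~e)) & a) & (c | ~e)) = 00000000000000001010001010100011
  ((a & b) | ((((d | ~c) & (b | ~e)) & a) & (c | ~e))) = 00000000000000001010001011111111

((a & b) | ((((d | ~c) & (b | ~e)) & a) & (c | ~e)))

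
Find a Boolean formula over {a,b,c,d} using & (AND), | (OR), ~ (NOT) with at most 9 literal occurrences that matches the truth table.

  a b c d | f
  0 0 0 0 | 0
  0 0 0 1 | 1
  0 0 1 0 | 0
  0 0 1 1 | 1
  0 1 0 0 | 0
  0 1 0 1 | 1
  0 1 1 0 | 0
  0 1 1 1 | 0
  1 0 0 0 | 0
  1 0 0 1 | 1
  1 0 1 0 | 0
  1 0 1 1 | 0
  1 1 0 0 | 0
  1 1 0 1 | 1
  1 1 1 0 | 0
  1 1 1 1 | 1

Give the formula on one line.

  (b & a) = 0000000000001111
  ~b = 1111000011110000
  ~a = 1111111100000000
  (~b & ~a) = 1111000000000000
  ((b & a) | (~b & ~a)) = 1111000000001111
  ~c = 1100110011001100
  (((b & a) | (~b & ~a)) | ~c) = 1111110011001111
  ((((b & a) | (~b & ~a)) | ~c) & d) = 0101010001000101

((((b & a) | (~b & ~a)) | ~c) & d)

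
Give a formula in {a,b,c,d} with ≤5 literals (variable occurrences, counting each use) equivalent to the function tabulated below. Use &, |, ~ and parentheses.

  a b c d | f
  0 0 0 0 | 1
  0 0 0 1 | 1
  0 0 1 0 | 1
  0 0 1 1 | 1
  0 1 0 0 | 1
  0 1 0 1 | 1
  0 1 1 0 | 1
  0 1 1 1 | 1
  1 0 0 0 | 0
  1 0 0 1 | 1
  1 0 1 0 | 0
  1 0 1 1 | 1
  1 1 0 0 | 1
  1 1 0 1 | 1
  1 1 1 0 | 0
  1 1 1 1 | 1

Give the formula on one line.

((~a | d) | ((~c & b) & a))

  ~a = 1111111100000000
  (~a | d) = 1111111101010101
  ~c = 1100110011001100
  (~c & b) = 0000110000001100
  ((~c & b) & a) = 0000000000001100
  ((~a | d) | ((~c & b) & a)) = 1111111101011101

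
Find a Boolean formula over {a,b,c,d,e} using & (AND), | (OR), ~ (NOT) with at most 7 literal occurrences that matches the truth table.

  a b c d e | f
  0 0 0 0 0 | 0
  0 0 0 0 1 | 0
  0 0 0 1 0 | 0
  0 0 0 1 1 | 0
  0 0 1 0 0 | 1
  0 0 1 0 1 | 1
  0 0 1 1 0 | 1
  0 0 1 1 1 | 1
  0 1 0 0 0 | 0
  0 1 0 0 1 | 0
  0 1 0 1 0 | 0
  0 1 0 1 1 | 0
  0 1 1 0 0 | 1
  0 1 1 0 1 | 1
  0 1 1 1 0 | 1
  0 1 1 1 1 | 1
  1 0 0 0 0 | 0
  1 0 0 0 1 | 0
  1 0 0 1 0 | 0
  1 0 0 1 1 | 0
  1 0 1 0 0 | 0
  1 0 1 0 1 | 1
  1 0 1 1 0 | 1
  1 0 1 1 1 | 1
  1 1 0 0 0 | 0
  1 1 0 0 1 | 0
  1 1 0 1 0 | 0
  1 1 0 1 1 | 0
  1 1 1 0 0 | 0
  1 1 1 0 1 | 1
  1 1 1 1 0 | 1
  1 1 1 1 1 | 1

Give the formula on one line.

(c & ((c & ((a & d) | e)) | ~a))

  (a & d) = 00000000000000000011001100110011
  ((a & d) | e) = 01010101010101010111011101110111
  (c & ((a & d) | e)) = 00000101000001010000011100000111
  ~a = 11111111111111110000000000000000
  ((c & ((a & d) | e)) | ~a) = 11111111111111110000011100000111
  (c & ((c & ((a & d) | e)) | ~a)) = 00001111000011110000011100000111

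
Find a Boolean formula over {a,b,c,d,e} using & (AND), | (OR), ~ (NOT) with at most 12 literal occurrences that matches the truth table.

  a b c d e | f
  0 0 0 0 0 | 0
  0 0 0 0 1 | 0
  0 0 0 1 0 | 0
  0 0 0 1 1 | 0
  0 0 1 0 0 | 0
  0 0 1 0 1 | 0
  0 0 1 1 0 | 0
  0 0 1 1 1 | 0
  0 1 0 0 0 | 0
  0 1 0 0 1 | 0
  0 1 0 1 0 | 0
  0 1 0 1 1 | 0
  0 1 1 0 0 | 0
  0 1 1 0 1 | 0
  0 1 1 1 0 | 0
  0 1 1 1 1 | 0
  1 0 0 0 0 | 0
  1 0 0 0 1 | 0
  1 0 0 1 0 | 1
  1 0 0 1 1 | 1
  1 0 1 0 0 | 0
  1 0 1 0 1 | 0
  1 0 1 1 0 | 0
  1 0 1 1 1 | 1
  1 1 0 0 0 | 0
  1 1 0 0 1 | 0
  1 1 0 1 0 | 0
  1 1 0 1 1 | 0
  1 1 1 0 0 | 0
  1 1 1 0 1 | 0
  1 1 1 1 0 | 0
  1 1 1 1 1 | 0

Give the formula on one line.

  (d | a) = 00110011001100111111111111111111
  ~b = 11111111000000001111111100000000
  ~c = 11110000111100001111000011110000
  (~c | e) = 11110101111101011111010111110101
  (~b & (~c | e)) = 11110101000000001111010100000000
  ((d | a) & (~b & (~c | e))) = 00110001000000001111010100000000
  (~b & d) = 00110011000000000011001100000000
  (((d | a) & (~b & (~c | e))) & (~b & d)) = 00110001000000000011000100000000
  ~d = 11001100110011001100110011001100
  (a | ~d) = 11001100110011001111111111111111
  ((((d | a) & (~b & (~c | e))) & (~b & d)) & (a | ~d)) = 00000000000000000011000100000000

((((d | a) & (~b & (~c | e))) & (~b & d)) & (a | ~d))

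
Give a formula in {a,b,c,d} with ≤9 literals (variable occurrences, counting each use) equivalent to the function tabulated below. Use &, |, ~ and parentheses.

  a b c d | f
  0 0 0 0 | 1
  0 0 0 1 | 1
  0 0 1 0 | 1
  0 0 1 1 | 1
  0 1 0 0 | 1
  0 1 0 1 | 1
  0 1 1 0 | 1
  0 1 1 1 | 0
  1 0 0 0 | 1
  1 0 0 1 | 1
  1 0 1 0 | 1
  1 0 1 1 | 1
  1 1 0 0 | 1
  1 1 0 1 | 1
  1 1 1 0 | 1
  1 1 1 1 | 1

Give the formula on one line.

((((~b & ~a) | a) | ~d) | (~a & (~b | ~c)))

  ~b = 1111000011110000
  ~a = 1111111100000000
  (~b & ~a) = 1111000000000000
  ((~b & ~a) | a) = 1111000011111111
  ~d = 1010101010101010
  (((~b & ~a) | a) | ~d) = 1111101011111111
  ~c = 1100110011001100
  (~b | ~c) = 1111110011111100
  (~a & (~b | ~c)) = 1111110000000000
  ((((~b & ~a) | a) | ~d) | (~a & (~b | ~c))) = 1111111011111111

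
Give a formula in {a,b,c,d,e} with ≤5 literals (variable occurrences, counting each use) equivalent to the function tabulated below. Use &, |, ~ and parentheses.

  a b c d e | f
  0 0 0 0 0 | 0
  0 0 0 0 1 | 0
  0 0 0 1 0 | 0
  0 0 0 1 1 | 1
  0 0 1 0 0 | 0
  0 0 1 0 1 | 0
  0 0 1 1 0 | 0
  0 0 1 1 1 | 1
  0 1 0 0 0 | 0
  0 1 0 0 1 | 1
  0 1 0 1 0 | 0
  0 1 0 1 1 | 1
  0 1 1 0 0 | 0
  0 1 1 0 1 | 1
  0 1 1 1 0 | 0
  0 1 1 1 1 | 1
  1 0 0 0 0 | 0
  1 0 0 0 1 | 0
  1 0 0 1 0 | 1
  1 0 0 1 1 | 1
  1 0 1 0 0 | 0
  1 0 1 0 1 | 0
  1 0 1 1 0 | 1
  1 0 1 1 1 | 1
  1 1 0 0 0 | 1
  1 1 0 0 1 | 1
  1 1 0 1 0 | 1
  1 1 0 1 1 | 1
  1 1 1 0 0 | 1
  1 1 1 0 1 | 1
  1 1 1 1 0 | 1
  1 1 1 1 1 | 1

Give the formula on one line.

((e | a) & (d | b))

  (e | a) = 01010101010101011111111111111111
  (d | b) = 00110011111111110011001111111111
  ((e | a) & (d | b)) = 00010001010101010011001111111111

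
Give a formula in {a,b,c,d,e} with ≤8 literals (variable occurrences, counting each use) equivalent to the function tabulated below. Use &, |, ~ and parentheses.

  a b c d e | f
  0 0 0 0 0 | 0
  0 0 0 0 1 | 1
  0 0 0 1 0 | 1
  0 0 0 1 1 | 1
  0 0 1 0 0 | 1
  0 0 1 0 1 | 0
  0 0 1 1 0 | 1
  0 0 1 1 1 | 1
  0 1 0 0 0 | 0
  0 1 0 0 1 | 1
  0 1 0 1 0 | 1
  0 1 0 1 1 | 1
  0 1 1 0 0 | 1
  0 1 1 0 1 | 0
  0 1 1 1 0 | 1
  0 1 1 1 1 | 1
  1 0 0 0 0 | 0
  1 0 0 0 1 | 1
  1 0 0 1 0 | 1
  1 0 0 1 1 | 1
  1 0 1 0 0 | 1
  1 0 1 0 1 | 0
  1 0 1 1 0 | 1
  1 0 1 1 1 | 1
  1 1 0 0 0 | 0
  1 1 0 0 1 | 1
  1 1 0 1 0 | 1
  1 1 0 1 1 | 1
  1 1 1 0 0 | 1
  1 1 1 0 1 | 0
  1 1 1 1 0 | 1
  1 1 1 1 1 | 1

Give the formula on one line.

  ~e = 10101010101010101010101010101010
  ~c = 11110000111100001111000011110000
  (e & ~c) = 01010000010100000101000001010000
  (~e | (e & ~c)) = 11111010111110101111101011111010
  (c & (~e | (e & ~c))) = 00001010000010100000101000001010
  (d | (e & ~c)) = 01110011011100110111001101110011
  ((c & (~e | (e & ~c))) | (d | (e & ~c))) = 01111011011110110111101101111011

((c & (~e | (e & ~c))) | (d | (e & ~c)))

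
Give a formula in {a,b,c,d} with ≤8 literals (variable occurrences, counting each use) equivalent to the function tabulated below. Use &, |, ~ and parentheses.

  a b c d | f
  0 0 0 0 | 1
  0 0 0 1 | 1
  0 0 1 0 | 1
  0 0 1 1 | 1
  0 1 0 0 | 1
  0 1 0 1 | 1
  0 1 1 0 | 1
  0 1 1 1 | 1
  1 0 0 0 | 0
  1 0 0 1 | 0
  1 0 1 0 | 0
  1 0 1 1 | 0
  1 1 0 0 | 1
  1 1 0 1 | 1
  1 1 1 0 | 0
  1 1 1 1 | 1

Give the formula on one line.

((a & (~c & b)) | ((b & d) | ~a))

  ~c = 1100110011001100
  (~c & b) = 0000110000001100
  (a & (~c & b)) = 0000000000001100
  (b & d) = 0000010100000101
  ~a = 1111111100000000
  ((b & d) | ~a) = 1111111100000101
  ((a & (~c & b)) | ((b & d) | ~a)) = 1111111100001101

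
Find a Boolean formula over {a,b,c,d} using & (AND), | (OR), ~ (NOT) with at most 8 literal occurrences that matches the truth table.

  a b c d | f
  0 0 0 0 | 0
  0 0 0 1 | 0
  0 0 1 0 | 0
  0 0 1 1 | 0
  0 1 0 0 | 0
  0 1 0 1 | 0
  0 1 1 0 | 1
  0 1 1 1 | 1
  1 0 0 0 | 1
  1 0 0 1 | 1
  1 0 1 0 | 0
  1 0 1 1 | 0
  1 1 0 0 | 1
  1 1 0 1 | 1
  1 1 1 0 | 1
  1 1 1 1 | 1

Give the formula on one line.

((c & b) | ((~c | b) & a))

  (c & b) = 0000001100000011
  ~c = 1100110011001100
  (~c | b) = 1100111111001111
  ((~c | b) & a) = 0000000011001111
  ((c & b) | ((~c | b) & a)) = 0000001111001111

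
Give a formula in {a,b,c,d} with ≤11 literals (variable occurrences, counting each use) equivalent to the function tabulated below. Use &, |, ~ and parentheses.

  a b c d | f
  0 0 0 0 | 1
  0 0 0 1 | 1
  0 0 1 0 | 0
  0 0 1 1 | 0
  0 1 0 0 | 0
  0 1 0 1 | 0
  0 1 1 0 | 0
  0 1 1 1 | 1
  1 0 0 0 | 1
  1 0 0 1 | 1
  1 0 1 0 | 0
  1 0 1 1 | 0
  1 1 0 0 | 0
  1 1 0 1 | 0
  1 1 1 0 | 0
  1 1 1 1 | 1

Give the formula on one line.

((~b | ((b | (~b & a)) & (c & d))) & ((b & c) | ~c))

  ~b = 1111000011110000
  (~b & a) = 0000000011110000
  (b | (~b & a)) = 0000111111111111
  (c & d) = 0001000100010001
  ((b | (~b & a)) & (c & d)) = 0000000100010001
  (~b | ((b | (~b & a)) & (c & d))) = 1111000111110001
  (b & c) = 0000001100000011
  ~c = 1100110011001100
  ((b & c) | ~c) = 1100111111001111
  ((~b | ((b | (~b & a)) & (c & d))) & ((b & c) | ~c)) = 1100000111000001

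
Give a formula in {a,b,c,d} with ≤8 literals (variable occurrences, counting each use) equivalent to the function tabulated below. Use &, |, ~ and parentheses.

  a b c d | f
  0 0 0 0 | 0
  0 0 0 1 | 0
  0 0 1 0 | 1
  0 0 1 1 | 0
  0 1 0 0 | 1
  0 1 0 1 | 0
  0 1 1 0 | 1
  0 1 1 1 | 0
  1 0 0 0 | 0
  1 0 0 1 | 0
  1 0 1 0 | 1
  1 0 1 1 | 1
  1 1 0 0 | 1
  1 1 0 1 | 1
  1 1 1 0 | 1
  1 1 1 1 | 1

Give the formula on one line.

  (c & d) = 0001000100010001
  ~b = 1111000011110000
  (~b & c) = 0011000000110000
  ((c & d) | (~b & c)) = 0011000100110001
  (b | ((c & d) | (~b & c))) = 0011111100111111
  ~d = 1010101010101010
  (~d | a) = 1010101011111111
  ((b | ((c & d) | (~b & c))) & (~d | a)) = 0010101000111111

((b | ((c & d) | (~b & c))) & (~d | a))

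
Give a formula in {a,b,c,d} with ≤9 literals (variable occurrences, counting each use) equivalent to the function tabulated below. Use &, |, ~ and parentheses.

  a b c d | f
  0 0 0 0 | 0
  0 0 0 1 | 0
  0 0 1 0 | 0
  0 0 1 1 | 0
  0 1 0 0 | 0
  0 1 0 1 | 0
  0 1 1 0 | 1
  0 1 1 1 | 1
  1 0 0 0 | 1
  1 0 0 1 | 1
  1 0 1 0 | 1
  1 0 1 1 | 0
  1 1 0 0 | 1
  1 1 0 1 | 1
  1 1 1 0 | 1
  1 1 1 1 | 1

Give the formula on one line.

((c & (~c | b)) | ((~c | (~d & a)) & a))

  ~c = 1100110011001100
  (~c | b) = 1100111111001111
  (c & (~c | b)) = 0000001100000011
  ~d = 1010101010101010
  (~d & a) = 0000000010101010
  (~c | (~d & a)) = 1100110011101110
  ((~c | (~d & a)) & a) = 0000000011101110
  ((c & (~c | b)) | ((~c | (~d & a)) & a)) = 0000001111101111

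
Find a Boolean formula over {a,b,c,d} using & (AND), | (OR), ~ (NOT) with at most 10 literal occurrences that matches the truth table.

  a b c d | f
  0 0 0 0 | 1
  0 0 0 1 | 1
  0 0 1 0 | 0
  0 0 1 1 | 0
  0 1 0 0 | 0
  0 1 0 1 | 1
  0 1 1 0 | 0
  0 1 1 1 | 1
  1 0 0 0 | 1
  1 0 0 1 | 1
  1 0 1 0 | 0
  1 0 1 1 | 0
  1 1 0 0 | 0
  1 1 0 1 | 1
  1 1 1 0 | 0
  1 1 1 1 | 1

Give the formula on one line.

  ~c = 1100110011001100
  ~b = 1111000011110000
  (~c & ~b) = 1100000011000000
  ~d = 1010101010101010
  (c & ~d) = 0010001000100010
  ((c & ~d) | d) = 0111011101110111
  (b & ((c & ~d) | d)) = 0000011100000111
  (d & (b & ((c & ~d) | d))) = 0000010100000101
  ((~c & ~b) | (d & (b & ((c & ~d) | d)))) = 1100010111000101

((~c & ~b) | (d & (b & ((c & ~d) | d))))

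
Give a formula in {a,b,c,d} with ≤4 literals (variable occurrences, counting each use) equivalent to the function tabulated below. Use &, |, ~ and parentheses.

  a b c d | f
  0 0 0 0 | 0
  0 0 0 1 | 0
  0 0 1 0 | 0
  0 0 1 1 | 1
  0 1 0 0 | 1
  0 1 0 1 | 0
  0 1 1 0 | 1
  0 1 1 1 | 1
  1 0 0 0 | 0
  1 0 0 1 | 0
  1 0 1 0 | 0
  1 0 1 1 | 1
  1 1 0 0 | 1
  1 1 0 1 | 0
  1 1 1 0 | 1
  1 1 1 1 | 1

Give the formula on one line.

((d & c) | (b & ~d))

  (d & c) = 0001000100010001
  ~d = 1010101010101010
  (b & ~d) = 0000101000001010
  ((d & c) | (b & ~d)) = 0001101100011011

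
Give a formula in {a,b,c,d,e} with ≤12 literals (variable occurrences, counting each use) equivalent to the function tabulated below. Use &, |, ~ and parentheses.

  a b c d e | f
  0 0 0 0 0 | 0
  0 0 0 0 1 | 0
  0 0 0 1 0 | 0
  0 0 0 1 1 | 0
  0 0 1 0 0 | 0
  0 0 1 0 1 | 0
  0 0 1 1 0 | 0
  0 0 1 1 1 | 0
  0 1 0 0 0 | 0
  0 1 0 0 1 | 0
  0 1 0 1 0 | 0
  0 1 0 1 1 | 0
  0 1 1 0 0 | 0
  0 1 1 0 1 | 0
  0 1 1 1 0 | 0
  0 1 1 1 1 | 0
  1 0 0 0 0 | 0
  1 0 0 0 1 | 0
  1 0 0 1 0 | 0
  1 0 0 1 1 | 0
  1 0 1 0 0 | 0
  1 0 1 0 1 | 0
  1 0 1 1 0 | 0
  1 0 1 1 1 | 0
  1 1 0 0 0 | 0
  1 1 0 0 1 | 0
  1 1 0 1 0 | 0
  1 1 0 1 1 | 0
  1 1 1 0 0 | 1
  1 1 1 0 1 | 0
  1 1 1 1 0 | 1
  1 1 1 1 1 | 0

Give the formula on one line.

  ~d = 11001100110011001100110011001100
  ~a = 11111111111111110000000000000000
  (b & ~a) = 00000000111111110000000000000000
  (~d & (b & ~a)) = 00000000110011000000000000000000
  (b & c) = 00000000000011110000000000001111
  ((~d & (b & ~a)) | (b & c)) = 00000000110011110000000000001111
  (a & ((~d & (b & ~a)) | (b & c))) = 00000000000000000000000000001111
  (~a | b) = 11111111111111110000000011111111
  ~e = 10101010101010101010101010101010
  ((~a | b) & ~e) = 10101010101010100000000010101010
  ((a & ((~d & (b & ~a)) | (b & c))) & ((~a | b) & ~e)) = 00000000000000000000000000001010

((a & ((~d & (b & ~a)) | (b & c))) & ((~a | b) & ~e))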